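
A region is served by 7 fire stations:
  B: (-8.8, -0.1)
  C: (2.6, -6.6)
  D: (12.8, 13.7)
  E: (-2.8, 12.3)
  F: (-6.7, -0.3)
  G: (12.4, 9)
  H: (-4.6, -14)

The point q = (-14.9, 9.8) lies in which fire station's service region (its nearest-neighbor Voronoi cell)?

Since √ is increasing, it suffices to compare squared distances:
|qB|² = (-14.9−(-8.8))² + (9.8−(-0.1))² = 37.21 + 98.01 = 135.22
|qC|² = (-14.9−2.6)² + (9.8−(-6.6))² = 306.25 + 268.96 = 575.21
|qD|² = (-14.9−12.8)² + (9.8−13.7)² = 767.29 + 15.21 = 782.5
|qE|² = (-14.9−(-2.8))² + (9.8−12.3)² = 146.41 + 6.25 = 152.66
|qF|² = (-14.9−(-6.7))² + (9.8−(-0.3))² = 67.24 + 102.01 = 169.25
|qG|² = (-14.9−12.4)² + (9.8−9)² = 745.29 + 0.64 = 745.93
|qH|² = (-14.9−(-4.6))² + (9.8−(-14))² = 106.09 + 566.44 = 672.53
The smallest is to B, so q lies in the Voronoi region of B.

B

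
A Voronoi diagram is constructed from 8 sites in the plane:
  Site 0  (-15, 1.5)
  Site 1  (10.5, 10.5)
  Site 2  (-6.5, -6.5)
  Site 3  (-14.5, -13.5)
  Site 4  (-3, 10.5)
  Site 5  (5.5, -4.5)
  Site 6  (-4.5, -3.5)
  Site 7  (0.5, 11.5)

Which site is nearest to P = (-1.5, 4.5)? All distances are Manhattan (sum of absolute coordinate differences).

d(P, Site 0) = 13.5 + 3 = 16.5
d(P, Site 1) = 12 + 6 = 18
d(P, Site 2) = 5 + 11 = 16
d(P, Site 3) = 13 + 18 = 31
d(P, Site 4) = 1.5 + 6 = 7.5
d(P, Site 5) = 7 + 9 = 16
d(P, Site 6) = 3 + 8 = 11
d(P, Site 7) = 2 + 7 = 9
Minimum is at Site 4.

Site 4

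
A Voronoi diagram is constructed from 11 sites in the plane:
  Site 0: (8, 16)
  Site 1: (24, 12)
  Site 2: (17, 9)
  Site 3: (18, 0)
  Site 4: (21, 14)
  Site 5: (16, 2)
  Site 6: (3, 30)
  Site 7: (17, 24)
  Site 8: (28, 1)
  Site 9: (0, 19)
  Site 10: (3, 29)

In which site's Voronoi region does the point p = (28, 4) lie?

Site 8

Squared Euclidean distances:
d²(p, Site 0) = 400 + 144 = 544
d²(p, Site 1) = 16 + 64 = 80
d²(p, Site 2) = 121 + 25 = 146
d²(p, Site 3) = 100 + 16 = 116
d²(p, Site 4) = 49 + 100 = 149
d²(p, Site 5) = 144 + 4 = 148
d²(p, Site 6) = 625 + 676 = 1301
d²(p, Site 7) = 121 + 400 = 521
d²(p, Site 8) = 0 + 9 = 9
d²(p, Site 9) = 784 + 225 = 1009
d²(p, Site 10) = 625 + 625 = 1250
The smallest is to Site 8, so p lies in the Voronoi region of Site 8.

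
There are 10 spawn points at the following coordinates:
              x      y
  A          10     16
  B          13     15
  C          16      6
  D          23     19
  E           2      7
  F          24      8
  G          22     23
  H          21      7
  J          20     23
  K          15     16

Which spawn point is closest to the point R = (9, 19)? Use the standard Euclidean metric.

Squared Euclidean distances:
|RA|² = 1 + 9 = 10
|RB|² = 16 + 16 = 32
|RC|² = 49 + 169 = 218
|RD|² = 196 + 0 = 196
|RE|² = 49 + 144 = 193
|RF|² = 225 + 121 = 346
|RG|² = 169 + 16 = 185
|RH|² = 144 + 144 = 288
|RJ|² = 121 + 16 = 137
|RK|² = 36 + 9 = 45
A is nearest.

A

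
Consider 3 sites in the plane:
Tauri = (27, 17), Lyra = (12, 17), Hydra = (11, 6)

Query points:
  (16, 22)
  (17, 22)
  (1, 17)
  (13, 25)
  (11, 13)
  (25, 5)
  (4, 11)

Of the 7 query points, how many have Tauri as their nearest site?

(16, 22) — d² to each: Tauri:146, Lyra:41, Hydra:281 → nearest is Lyra
(17, 22) — d² to each: Tauri:125, Lyra:50, Hydra:292 → nearest is Lyra
(1, 17) — d² to each: Tauri:676, Lyra:121, Hydra:221 → nearest is Lyra
(13, 25) — d² to each: Tauri:260, Lyra:65, Hydra:365 → nearest is Lyra
(11, 13) — d² to each: Tauri:272, Lyra:17, Hydra:49 → nearest is Lyra
(25, 5) — d² to each: Tauri:148, Lyra:313, Hydra:197 → nearest is Tauri
(4, 11) — d² to each: Tauri:565, Lyra:100, Hydra:74 → nearest is Hydra
1 of the 7 points has Tauri as nearest.

1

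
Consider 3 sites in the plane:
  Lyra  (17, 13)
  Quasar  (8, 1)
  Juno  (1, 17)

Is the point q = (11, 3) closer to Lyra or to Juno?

Lyra

Compare squared distances:
d²(q, Lyra) = (11−17)² + (3−13)² = 36 + 100 = 136
d²(q, Juno) = (11−1)² + (3−17)² = 100 + 196 = 296
136 < 296, so Lyra is closer.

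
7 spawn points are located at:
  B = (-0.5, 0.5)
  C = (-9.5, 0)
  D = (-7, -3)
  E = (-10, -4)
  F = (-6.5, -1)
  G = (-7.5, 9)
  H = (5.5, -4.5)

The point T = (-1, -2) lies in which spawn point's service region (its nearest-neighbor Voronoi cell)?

Since √ is increasing, it suffices to compare squared distances:
|TB|² = (-1−(-0.5))² + (-2−0.5)² = 0.25 + 6.25 = 6.5
|TC|² = (-1−(-9.5))² + (-2−0)² = 72.25 + 4 = 76.25
|TD|² = (-1−(-7))² + (-2−(-3))² = 36 + 1 = 37
|TE|² = (-1−(-10))² + (-2−(-4))² = 81 + 4 = 85
|TF|² = (-1−(-6.5))² + (-2−(-1))² = 30.25 + 1 = 31.25
|TG|² = (-1−(-7.5))² + (-2−9)² = 42.25 + 121 = 163.25
|TH|² = (-1−5.5)² + (-2−(-4.5))² = 42.25 + 6.25 = 48.5
The smallest is to B, so T lies in the Voronoi region of B.

B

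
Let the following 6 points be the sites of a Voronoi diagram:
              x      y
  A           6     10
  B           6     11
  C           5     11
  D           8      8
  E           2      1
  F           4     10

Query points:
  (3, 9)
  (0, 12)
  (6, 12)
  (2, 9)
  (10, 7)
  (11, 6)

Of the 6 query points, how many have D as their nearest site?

(3, 9) — d² to each: A:10, B:13, C:8, D:26, E:65, F:2 → nearest is F
(0, 12) — d² to each: A:40, B:37, C:26, D:80, E:125, F:20 → nearest is F
(6, 12) — d² to each: A:4, B:1, C:2, D:20, E:137, F:8 → nearest is B
(2, 9) — d² to each: A:17, B:20, C:13, D:37, E:64, F:5 → nearest is F
(10, 7) — d² to each: A:25, B:32, C:41, D:5, E:100, F:45 → nearest is D
(11, 6) — d² to each: A:41, B:50, C:61, D:13, E:106, F:65 → nearest is D
2 of the 6 points have D as nearest.

2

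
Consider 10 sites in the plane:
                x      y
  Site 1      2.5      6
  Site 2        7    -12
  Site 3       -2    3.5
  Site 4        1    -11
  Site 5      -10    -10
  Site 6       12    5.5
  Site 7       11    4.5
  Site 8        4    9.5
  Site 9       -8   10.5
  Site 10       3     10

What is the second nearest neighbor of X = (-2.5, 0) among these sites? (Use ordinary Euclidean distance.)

Compare squared distances (the ordering matches that of the actual distances):
d²(X, Site 1) = (-2.5−2.5)² + (0−6)² = 25 + 36 = 61
d²(X, Site 2) = (-2.5−7)² + (0−(-12))² = 90.25 + 144 = 234.25
d²(X, Site 3) = (-2.5−(-2))² + (0−3.5)² = 0.25 + 12.25 = 12.5
d²(X, Site 4) = (-2.5−1)² + (0−(-11))² = 12.25 + 121 = 133.25
d²(X, Site 5) = (-2.5−(-10))² + (0−(-10))² = 56.25 + 100 = 156.25
d²(X, Site 6) = (-2.5−12)² + (0−5.5)² = 210.25 + 30.25 = 240.5
d²(X, Site 7) = (-2.5−11)² + (0−4.5)² = 182.25 + 20.25 = 202.5
d²(X, Site 8) = (-2.5−4)² + (0−9.5)² = 42.25 + 90.25 = 132.5
d²(X, Site 9) = (-2.5−(-8))² + (0−10.5)² = 30.25 + 110.25 = 140.5
d²(X, Site 10) = (-2.5−3)² + (0−10)² = 30.25 + 100 = 130.25
Sorted ascending: Site 3, Site 1, Site 10, … — the second-nearest is Site 1.

Site 1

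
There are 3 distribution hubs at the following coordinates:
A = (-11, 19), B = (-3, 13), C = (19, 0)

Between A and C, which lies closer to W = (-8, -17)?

C

Compare squared distances:
|WA|² = (-8−(-11))² + (-17−19)² = 9 + 1296 = 1305
|WC|² = (-8−19)² + (-17−0)² = 729 + 289 = 1018
1305 > 1018, so C is closer.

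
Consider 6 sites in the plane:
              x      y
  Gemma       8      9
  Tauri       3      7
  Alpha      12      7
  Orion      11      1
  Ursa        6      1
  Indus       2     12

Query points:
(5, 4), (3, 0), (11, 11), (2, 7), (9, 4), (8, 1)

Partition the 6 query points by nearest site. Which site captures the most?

(5, 4) — d² to each: Gemma:34, Tauri:13, Alpha:58, Orion:45, Ursa:10, Indus:73 → nearest is Ursa
(3, 0) — d² to each: Gemma:106, Tauri:49, Alpha:130, Orion:65, Ursa:10, Indus:145 → nearest is Ursa
(11, 11) — d² to each: Gemma:13, Tauri:80, Alpha:17, Orion:100, Ursa:125, Indus:82 → nearest is Gemma
(2, 7) — d² to each: Gemma:40, Tauri:1, Alpha:100, Orion:117, Ursa:52, Indus:25 → nearest is Tauri
(9, 4) — d² to each: Gemma:26, Tauri:45, Alpha:18, Orion:13, Ursa:18, Indus:113 → nearest is Orion
(8, 1) — d² to each: Gemma:64, Tauri:61, Alpha:52, Orion:9, Ursa:4, Indus:157 → nearest is Ursa
Tally — Gemma:1, Tauri:1, Orion:1, Ursa:3. Ursa captures the most (3).

Ursa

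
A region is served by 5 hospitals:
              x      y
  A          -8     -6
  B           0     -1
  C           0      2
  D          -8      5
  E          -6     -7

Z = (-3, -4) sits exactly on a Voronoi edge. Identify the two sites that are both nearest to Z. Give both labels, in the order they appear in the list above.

B and E

Squared distances from Z to each site:
|ZA|² = (-3−(-8))² + (-4−(-6))² = 25 + 4 = 29
|ZB|² = (-3−0)² + (-4−(-1))² = 9 + 9 = 18
|ZC|² = (-3−0)² + (-4−2)² = 9 + 36 = 45
|ZD|² = (-3−(-8))² + (-4−5)² = 25 + 81 = 106
|ZE|² = (-3−(-6))² + (-4−(-7))² = 9 + 9 = 18
Z is equidistant from B and E (both at squared distance 18), and every other site is strictly farther — so Z lies on the B–E Voronoi edge.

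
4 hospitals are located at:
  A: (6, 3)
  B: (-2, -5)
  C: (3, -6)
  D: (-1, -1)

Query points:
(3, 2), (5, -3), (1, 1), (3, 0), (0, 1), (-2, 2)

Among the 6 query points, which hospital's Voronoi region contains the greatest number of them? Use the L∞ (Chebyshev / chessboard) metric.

D

(3, 2) — d to each: A:3, B:7, C:8, D:4 → nearest is A
(5, -3) — d to each: A:6, B:7, C:3, D:6 → nearest is C
(1, 1) — d to each: A:5, B:6, C:7, D:2 → nearest is D
(3, 0) — d to each: A:3, B:5, C:6, D:4 → nearest is A
(0, 1) — d to each: A:6, B:6, C:7, D:2 → nearest is D
(-2, 2) — d to each: A:8, B:7, C:8, D:3 → nearest is D
Tally — A:2, C:1, D:3. D captures the most (3).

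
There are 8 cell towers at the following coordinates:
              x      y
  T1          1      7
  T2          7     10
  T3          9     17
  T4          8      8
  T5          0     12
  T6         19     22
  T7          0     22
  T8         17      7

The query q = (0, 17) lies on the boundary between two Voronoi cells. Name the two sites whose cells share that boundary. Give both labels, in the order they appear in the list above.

T5 and T7

Squared distances from q to each site:
|qT1|² = 1 + 100 = 101
|qT2|² = 49 + 49 = 98
|qT3|² = 81 + 0 = 81
|qT4|² = 64 + 81 = 145
|qT5|² = 0 + 25 = 25
|qT6|² = 361 + 25 = 386
|qT7|² = 0 + 25 = 25
|qT8|² = 289 + 100 = 389
q is equidistant from T5 and T7 (both at squared distance 25), and every other site is strictly farther — so q lies on the T5–T7 Voronoi edge.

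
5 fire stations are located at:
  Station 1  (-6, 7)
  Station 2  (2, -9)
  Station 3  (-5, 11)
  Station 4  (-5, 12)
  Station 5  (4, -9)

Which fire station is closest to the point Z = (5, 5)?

Station 1

Compare squared distances (the ordering matches that of the actual distances):
d²(Z, Station 1) = (5−(-6))² + (5−7)² = 121 + 4 = 125
d²(Z, Station 2) = (5−2)² + (5−(-9))² = 9 + 196 = 205
d²(Z, Station 3) = (5−(-5))² + (5−11)² = 100 + 36 = 136
d²(Z, Station 4) = (5−(-5))² + (5−12)² = 100 + 49 = 149
d²(Z, Station 5) = (5−4)² + (5−(-9))² = 1 + 196 = 197
Station 1 is nearest.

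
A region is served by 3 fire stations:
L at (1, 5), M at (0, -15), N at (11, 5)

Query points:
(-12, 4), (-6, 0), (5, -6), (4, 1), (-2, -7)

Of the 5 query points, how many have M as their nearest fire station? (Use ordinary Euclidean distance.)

(-12, 4) — d² to each: L:170, M:505, N:530 → nearest is L
(-6, 0) — d² to each: L:74, M:261, N:314 → nearest is L
(5, -6) — d² to each: L:137, M:106, N:157 → nearest is M
(4, 1) — d² to each: L:25, M:272, N:65 → nearest is L
(-2, -7) — d² to each: L:153, M:68, N:313 → nearest is M
2 of the 5 points have M as nearest.

2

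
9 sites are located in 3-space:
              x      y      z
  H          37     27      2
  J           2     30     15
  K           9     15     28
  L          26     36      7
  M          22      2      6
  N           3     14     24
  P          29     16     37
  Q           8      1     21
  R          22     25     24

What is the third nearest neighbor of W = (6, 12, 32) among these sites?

Q

Compare squared distances (the ordering matches that of the actual distances):
|WH|² = (6−37)² + (12−27)² + (32−2)² = 961 + 225 + 900 = 2086
|WJ|² = (6−2)² + (12−30)² + (32−15)² = 16 + 324 + 289 = 629
|WK|² = (6−9)² + (12−15)² + (32−28)² = 9 + 9 + 16 = 34
|WL|² = (6−26)² + (12−36)² + (32−7)² = 400 + 576 + 625 = 1601
|WM|² = (6−22)² + (12−2)² + (32−6)² = 256 + 100 + 676 = 1032
|WN|² = (6−3)² + (12−14)² + (32−24)² = 9 + 4 + 64 = 77
|WP|² = (6−29)² + (12−16)² + (32−37)² = 529 + 16 + 25 = 570
|WQ|² = (6−8)² + (12−1)² + (32−21)² = 4 + 121 + 121 = 246
|WR|² = (6−22)² + (12−25)² + (32−24)² = 256 + 169 + 64 = 489
Sorted ascending: K, N, Q, R, … — the third-nearest is Q.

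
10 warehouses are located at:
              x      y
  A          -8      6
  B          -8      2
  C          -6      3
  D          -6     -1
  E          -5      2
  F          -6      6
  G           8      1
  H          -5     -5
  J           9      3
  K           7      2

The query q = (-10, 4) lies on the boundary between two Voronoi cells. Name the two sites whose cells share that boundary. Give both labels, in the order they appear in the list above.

Squared distances from q to each site:
|qA|² = 4 + 4 = 8
|qB|² = 4 + 4 = 8
|qC|² = 16 + 1 = 17
|qD|² = 16 + 25 = 41
|qE|² = 25 + 4 = 29
|qF|² = 16 + 4 = 20
|qG|² = 324 + 9 = 333
|qH|² = 25 + 81 = 106
|qJ|² = 361 + 1 = 362
|qK|² = 289 + 4 = 293
q is equidistant from A and B (both at squared distance 8), and every other site is strictly farther — so q lies on the A–B Voronoi edge.

A and B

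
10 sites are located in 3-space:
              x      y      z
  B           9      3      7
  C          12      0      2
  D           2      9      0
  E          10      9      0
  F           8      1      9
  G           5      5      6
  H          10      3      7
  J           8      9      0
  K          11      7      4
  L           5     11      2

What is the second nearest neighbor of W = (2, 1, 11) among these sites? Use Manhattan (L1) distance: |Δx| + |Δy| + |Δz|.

d(W,B) = |2−9| + |1−3| + |11−7| = 7 + 2 + 4 = 13
d(W,C) = |2−12| + |1−0| + |11−2| = 10 + 1 + 9 = 20
d(W,D) = |2−2| + |1−9| + |11−0| = 0 + 8 + 11 = 19
d(W,E) = |2−10| + |1−9| + |11−0| = 8 + 8 + 11 = 27
d(W,F) = |2−8| + |1−1| + |11−9| = 6 + 0 + 2 = 8
d(W,G) = |2−5| + |1−5| + |11−6| = 3 + 4 + 5 = 12
d(W,H) = |2−10| + |1−3| + |11−7| = 8 + 2 + 4 = 14
d(W,J) = |2−8| + |1−9| + |11−0| = 6 + 8 + 11 = 25
d(W,K) = |2−11| + |1−7| + |11−4| = 9 + 6 + 7 = 22
d(W,L) = |2−5| + |1−11| + |11−2| = 3 + 10 + 9 = 22
Sorted ascending: F, G, B, … — the second-nearest is G.

G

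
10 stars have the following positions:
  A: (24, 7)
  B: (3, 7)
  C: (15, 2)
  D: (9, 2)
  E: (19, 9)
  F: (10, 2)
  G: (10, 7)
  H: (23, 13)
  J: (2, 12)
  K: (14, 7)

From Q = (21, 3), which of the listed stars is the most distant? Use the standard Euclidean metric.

Compare squared distances (the ordering matches that of the actual distances):
|QA|² = (21−24)² + (3−7)² = 9 + 16 = 25
|QB|² = (21−3)² + (3−7)² = 324 + 16 = 340
|QC|² = (21−15)² + (3−2)² = 36 + 1 = 37
|QD|² = (21−9)² + (3−2)² = 144 + 1 = 145
|QE|² = (21−19)² + (3−9)² = 4 + 36 = 40
|QF|² = (21−10)² + (3−2)² = 121 + 1 = 122
|QG|² = (21−10)² + (3−7)² = 121 + 16 = 137
|QH|² = (21−23)² + (3−13)² = 4 + 100 = 104
|QJ|² = (21−2)² + (3−12)² = 361 + 81 = 442
|QK|² = (21−14)² + (3−7)² = 49 + 16 = 65
The largest is to J.

J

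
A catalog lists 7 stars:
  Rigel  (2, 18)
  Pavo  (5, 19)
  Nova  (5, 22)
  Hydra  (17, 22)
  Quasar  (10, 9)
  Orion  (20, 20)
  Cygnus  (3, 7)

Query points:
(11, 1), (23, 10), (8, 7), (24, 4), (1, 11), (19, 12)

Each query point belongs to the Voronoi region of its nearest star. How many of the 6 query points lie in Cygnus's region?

(11, 1) — d² to each: Rigel:370, Pavo:360, Nova:477, Hydra:477, Quasar:65, Orion:442, Cygnus:100 → nearest is Quasar
(23, 10) — d² to each: Rigel:505, Pavo:405, Nova:468, Hydra:180, Quasar:170, Orion:109, Cygnus:409 → nearest is Orion
(8, 7) — d² to each: Rigel:157, Pavo:153, Nova:234, Hydra:306, Quasar:8, Orion:313, Cygnus:25 → nearest is Quasar
(24, 4) — d² to each: Rigel:680, Pavo:586, Nova:685, Hydra:373, Quasar:221, Orion:272, Cygnus:450 → nearest is Quasar
(1, 11) — d² to each: Rigel:50, Pavo:80, Nova:137, Hydra:377, Quasar:85, Orion:442, Cygnus:20 → nearest is Cygnus
(19, 12) — d² to each: Rigel:325, Pavo:245, Nova:296, Hydra:104, Quasar:90, Orion:65, Cygnus:281 → nearest is Orion
1 of the 6 points has Cygnus as nearest.

1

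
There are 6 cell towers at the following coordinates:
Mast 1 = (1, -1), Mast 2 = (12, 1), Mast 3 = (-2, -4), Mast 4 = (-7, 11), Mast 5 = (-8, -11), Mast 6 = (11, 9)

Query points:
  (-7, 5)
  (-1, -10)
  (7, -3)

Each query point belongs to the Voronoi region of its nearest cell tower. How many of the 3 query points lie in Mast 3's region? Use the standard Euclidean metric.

(-7, 5) — d² to each: Mast 1:100, Mast 2:377, Mast 3:106, Mast 4:36, Mast 5:257, Mast 6:340 → nearest is Mast 4
(-1, -10) — d² to each: Mast 1:85, Mast 2:290, Mast 3:37, Mast 4:477, Mast 5:50, Mast 6:505 → nearest is Mast 3
(7, -3) — d² to each: Mast 1:40, Mast 2:41, Mast 3:82, Mast 4:392, Mast 5:289, Mast 6:160 → nearest is Mast 1
1 of the 3 points has Mast 3 as nearest.

1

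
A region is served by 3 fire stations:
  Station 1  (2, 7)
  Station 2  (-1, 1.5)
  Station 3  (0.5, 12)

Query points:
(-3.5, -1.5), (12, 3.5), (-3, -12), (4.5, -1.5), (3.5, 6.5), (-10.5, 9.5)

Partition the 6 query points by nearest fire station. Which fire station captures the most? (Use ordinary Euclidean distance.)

(-3.5, -1.5) — d² to each: Station 1:102.5, Station 2:15.25, Station 3:198.25 → nearest is Station 2
(12, 3.5) — d² to each: Station 1:112.25, Station 2:173, Station 3:204.5 → nearest is Station 1
(-3, -12) — d² to each: Station 1:386, Station 2:186.25, Station 3:588.25 → nearest is Station 2
(4.5, -1.5) — d² to each: Station 1:78.5, Station 2:39.25, Station 3:198.25 → nearest is Station 2
(3.5, 6.5) — d² to each: Station 1:2.5, Station 2:45.25, Station 3:39.25 → nearest is Station 1
(-10.5, 9.5) — d² to each: Station 1:162.5, Station 2:154.25, Station 3:127.25 → nearest is Station 3
Tally — Station 1:2, Station 2:3, Station 3:1. Station 2 captures the most (3).

Station 2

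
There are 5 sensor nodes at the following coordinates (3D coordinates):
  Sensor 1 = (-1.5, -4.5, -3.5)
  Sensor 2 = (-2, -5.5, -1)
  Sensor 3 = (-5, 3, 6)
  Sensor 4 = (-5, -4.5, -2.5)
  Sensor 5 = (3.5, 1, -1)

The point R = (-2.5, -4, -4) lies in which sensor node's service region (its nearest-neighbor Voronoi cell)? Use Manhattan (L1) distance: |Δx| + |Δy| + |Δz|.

Sensor 1

d(R, Sensor 1) = 1 + 0.5 + 0.5 = 2
d(R, Sensor 2) = 0.5 + 1.5 + 3 = 5
d(R, Sensor 3) = 2.5 + 7 + 10 = 19.5
d(R, Sensor 4) = 2.5 + 0.5 + 1.5 = 4.5
d(R, Sensor 5) = 6 + 5 + 3 = 14
Sensor 1 is nearest.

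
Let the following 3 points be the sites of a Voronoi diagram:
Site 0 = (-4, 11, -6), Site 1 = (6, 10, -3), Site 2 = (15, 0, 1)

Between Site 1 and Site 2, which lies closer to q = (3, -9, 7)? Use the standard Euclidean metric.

Site 2

Compare squared distances:
d²(q, Site 1) = (3−6)² + (-9−10)² + (7−(-3))² = 9 + 361 + 100 = 470
d²(q, Site 2) = (3−15)² + (-9−0)² + (7−1)² = 144 + 81 + 36 = 261
470 > 261, so Site 2 is closer.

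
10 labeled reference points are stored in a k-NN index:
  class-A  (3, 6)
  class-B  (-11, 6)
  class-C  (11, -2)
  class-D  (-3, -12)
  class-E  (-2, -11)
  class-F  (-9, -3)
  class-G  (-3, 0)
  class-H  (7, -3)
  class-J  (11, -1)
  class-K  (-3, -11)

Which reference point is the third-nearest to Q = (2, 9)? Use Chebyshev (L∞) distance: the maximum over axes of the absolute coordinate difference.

class-J

d(Q, class-A) = max(1, 3) = 3
d(Q, class-B) = max(13, 3) = 13
d(Q, class-C) = max(9, 11) = 11
d(Q, class-D) = max(5, 21) = 21
d(Q, class-E) = max(4, 20) = 20
d(Q, class-F) = max(11, 12) = 12
d(Q, class-G) = max(5, 9) = 9
d(Q, class-H) = max(5, 12) = 12
d(Q, class-J) = max(9, 10) = 10
d(Q, class-K) = max(5, 20) = 20
Sorted ascending: class-A, class-G, class-J, class-C, … — the third-nearest is class-J.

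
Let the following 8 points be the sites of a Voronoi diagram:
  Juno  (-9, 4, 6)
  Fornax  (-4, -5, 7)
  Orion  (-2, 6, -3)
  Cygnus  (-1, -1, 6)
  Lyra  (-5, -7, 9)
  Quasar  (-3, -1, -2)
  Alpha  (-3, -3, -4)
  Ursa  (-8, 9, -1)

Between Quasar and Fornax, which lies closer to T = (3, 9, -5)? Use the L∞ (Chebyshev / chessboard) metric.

Quasar

d(T, Quasar) = max(6, 10, 3) = 10
d(T, Fornax) = max(7, 14, 12) = 14
10 < 14, so Quasar is closer.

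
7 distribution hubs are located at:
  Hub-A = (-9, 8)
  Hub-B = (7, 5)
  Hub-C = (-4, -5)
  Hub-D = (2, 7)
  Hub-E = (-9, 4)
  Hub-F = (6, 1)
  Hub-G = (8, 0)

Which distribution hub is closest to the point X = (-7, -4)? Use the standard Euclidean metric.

Compare squared distances (the ordering matches that of the actual distances):
d²(X, Hub-A) = (-7−(-9))² + (-4−8)² = 4 + 144 = 148
d²(X, Hub-B) = (-7−7)² + (-4−5)² = 196 + 81 = 277
d²(X, Hub-C) = (-7−(-4))² + (-4−(-5))² = 9 + 1 = 10
d²(X, Hub-D) = (-7−2)² + (-4−7)² = 81 + 121 = 202
d²(X, Hub-E) = (-7−(-9))² + (-4−4)² = 4 + 64 = 68
d²(X, Hub-F) = (-7−6)² + (-4−1)² = 169 + 25 = 194
d²(X, Hub-G) = (-7−8)² + (-4−0)² = 225 + 16 = 241
The smallest is to Hub-C, so X lies in the Voronoi region of Hub-C.

Hub-C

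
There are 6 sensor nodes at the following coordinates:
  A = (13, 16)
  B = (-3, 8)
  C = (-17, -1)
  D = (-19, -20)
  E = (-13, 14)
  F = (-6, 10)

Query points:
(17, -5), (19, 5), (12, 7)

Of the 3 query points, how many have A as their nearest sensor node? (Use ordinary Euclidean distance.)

3

(17, -5) — d² to each: A:457, B:569, C:1172, D:1521, E:1261, F:754 → nearest is A
(19, 5) — d² to each: A:157, B:493, C:1332, D:2069, E:1105, F:650 → nearest is A
(12, 7) — d² to each: A:82, B:226, C:905, D:1690, E:674, F:333 → nearest is A
3 of the 3 points have A as nearest.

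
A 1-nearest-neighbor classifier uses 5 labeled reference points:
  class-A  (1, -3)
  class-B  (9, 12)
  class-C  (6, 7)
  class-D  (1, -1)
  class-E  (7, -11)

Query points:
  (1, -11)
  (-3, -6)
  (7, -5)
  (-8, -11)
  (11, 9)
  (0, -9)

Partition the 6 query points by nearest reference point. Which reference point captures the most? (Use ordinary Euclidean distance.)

class-A

(1, -11) — d² to each: class-A:64, class-B:593, class-C:349, class-D:100, class-E:36 → nearest is class-E
(-3, -6) — d² to each: class-A:25, class-B:468, class-C:250, class-D:41, class-E:125 → nearest is class-A
(7, -5) — d² to each: class-A:40, class-B:293, class-C:145, class-D:52, class-E:36 → nearest is class-E
(-8, -11) — d² to each: class-A:145, class-B:818, class-C:520, class-D:181, class-E:225 → nearest is class-A
(11, 9) — d² to each: class-A:244, class-B:13, class-C:29, class-D:200, class-E:416 → nearest is class-B
(0, -9) — d² to each: class-A:37, class-B:522, class-C:292, class-D:65, class-E:53 → nearest is class-A
Tally — class-A:3, class-B:1, class-E:2. class-A captures the most (3).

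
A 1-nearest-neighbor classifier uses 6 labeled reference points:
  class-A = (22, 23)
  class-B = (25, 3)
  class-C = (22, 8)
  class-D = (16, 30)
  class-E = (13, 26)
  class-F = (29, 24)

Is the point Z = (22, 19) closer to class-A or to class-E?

Compare squared distances:
d²(Z, class-A) = (22−22)² + (19−23)² = 0 + 16 = 16
d²(Z, class-E) = (22−13)² + (19−26)² = 81 + 49 = 130
16 < 130, so class-A is closer.

class-A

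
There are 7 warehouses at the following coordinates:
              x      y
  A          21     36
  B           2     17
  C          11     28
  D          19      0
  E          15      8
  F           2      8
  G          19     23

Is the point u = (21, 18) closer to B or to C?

C

Compare squared distances:
|uB|² = (21−2)² + (18−17)² = 361 + 1 = 362
|uC|² = (21−11)² + (18−28)² = 100 + 100 = 200
362 > 200, so C is closer.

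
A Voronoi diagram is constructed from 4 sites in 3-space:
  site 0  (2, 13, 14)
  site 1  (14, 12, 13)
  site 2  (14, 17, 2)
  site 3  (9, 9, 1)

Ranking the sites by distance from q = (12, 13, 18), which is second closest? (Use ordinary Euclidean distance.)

site 0

Squared Euclidean distances:
d²(q, site 0) = (12−2)² + (13−13)² + (18−14)² = 100 + 0 + 16 = 116
d²(q, site 1) = (12−14)² + (13−12)² + (18−13)² = 4 + 1 + 25 = 30
d²(q, site 2) = (12−14)² + (13−17)² + (18−2)² = 4 + 16 + 256 = 276
d²(q, site 3) = (12−9)² + (13−9)² + (18−1)² = 9 + 16 + 289 = 314
Sorted ascending: site 1, site 0, site 2, … — the second-nearest is site 0.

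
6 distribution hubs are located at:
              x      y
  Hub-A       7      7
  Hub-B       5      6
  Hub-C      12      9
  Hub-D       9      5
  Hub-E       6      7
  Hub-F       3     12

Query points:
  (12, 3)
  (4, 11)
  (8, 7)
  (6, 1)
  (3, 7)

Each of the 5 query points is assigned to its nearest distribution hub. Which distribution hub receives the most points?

Hub-D

(12, 3) — d² to each: Hub-A:41, Hub-B:58, Hub-C:36, Hub-D:13, Hub-E:52, Hub-F:162 → nearest is Hub-D
(4, 11) — d² to each: Hub-A:25, Hub-B:26, Hub-C:68, Hub-D:61, Hub-E:20, Hub-F:2 → nearest is Hub-F
(8, 7) — d² to each: Hub-A:1, Hub-B:10, Hub-C:20, Hub-D:5, Hub-E:4, Hub-F:50 → nearest is Hub-A
(6, 1) — d² to each: Hub-A:37, Hub-B:26, Hub-C:100, Hub-D:25, Hub-E:36, Hub-F:130 → nearest is Hub-D
(3, 7) — d² to each: Hub-A:16, Hub-B:5, Hub-C:85, Hub-D:40, Hub-E:9, Hub-F:25 → nearest is Hub-B
Tally — Hub-A:1, Hub-B:1, Hub-D:2, Hub-F:1. Hub-D captures the most (2).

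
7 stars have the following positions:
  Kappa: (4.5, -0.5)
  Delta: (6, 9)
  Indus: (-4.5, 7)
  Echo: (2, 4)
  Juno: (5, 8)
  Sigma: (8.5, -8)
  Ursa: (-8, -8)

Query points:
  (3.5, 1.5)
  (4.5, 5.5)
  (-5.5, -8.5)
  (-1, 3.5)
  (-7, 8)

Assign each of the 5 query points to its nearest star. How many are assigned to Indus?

(3.5, 1.5) — d² to each: Kappa:5, Delta:62.5, Indus:94.25, Echo:8.5, Juno:44.5, Sigma:115.25, Ursa:222.5 → nearest is Kappa
(4.5, 5.5) — d² to each: Kappa:36, Delta:14.5, Indus:83.25, Echo:8.5, Juno:6.5, Sigma:198.25, Ursa:338.5 → nearest is Juno
(-5.5, -8.5) — d² to each: Kappa:164, Delta:438.5, Indus:241.25, Echo:212.5, Juno:382.5, Sigma:196.25, Ursa:6.5 → nearest is Ursa
(-1, 3.5) — d² to each: Kappa:46.25, Delta:79.25, Indus:24.5, Echo:9.25, Juno:56.25, Sigma:222.5, Ursa:181.25 → nearest is Echo
(-7, 8) — d² to each: Kappa:204.5, Delta:170, Indus:7.25, Echo:97, Juno:144, Sigma:496.25, Ursa:257 → nearest is Indus
1 of the 5 points has Indus as nearest.

1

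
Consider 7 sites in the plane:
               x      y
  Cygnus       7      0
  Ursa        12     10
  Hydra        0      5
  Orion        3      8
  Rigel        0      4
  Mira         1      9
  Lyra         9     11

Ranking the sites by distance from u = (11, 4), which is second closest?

Squared Euclidean distances:
d²(u, Cygnus) = (11−7)² + (4−0)² = 16 + 16 = 32
d²(u, Ursa) = (11−12)² + (4−10)² = 1 + 36 = 37
d²(u, Hydra) = (11−0)² + (4−5)² = 121 + 1 = 122
d²(u, Orion) = (11−3)² + (4−8)² = 64 + 16 = 80
d²(u, Rigel) = (11−0)² + (4−4)² = 121 + 0 = 121
d²(u, Mira) = (11−1)² + (4−9)² = 100 + 25 = 125
d²(u, Lyra) = (11−9)² + (4−11)² = 4 + 49 = 53
Sorted ascending: Cygnus, Ursa, Lyra, … — the second-nearest is Ursa.

Ursa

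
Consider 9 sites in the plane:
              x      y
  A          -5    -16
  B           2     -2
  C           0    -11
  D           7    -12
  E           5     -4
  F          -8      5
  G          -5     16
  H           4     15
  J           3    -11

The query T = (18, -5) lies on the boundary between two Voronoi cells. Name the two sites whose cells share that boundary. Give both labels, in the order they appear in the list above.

D and E

Squared distances from T to each site:
|TA|² = (18−(-5))² + (-5−(-16))² = 529 + 121 = 650
|TB|² = (18−2)² + (-5−(-2))² = 256 + 9 = 265
|TC|² = (18−0)² + (-5−(-11))² = 324 + 36 = 360
|TD|² = (18−7)² + (-5−(-12))² = 121 + 49 = 170
|TE|² = (18−5)² + (-5−(-4))² = 169 + 1 = 170
|TF|² = (18−(-8))² + (-5−5)² = 676 + 100 = 776
|TG|² = (18−(-5))² + (-5−16)² = 529 + 441 = 970
|TH|² = (18−4)² + (-5−15)² = 196 + 400 = 596
|TJ|² = (18−3)² + (-5−(-11))² = 225 + 36 = 261
T is equidistant from D and E (both at squared distance 170), and every other site is strictly farther — so T lies on the D–E Voronoi edge.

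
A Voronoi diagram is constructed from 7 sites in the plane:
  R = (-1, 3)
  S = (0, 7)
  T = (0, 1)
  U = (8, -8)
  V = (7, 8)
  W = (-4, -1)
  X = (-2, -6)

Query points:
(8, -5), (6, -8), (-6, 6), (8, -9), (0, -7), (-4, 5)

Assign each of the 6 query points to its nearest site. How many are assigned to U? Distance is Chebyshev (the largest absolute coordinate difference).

3

(8, -5) — d to each: R:9, S:12, T:8, U:3, V:13, W:12, X:10 → nearest is U
(6, -8) — d to each: R:11, S:15, T:9, U:2, V:16, W:10, X:8 → nearest is U
(-6, 6) — d to each: R:5, S:6, T:6, U:14, V:13, W:7, X:12 → nearest is R
(8, -9) — d to each: R:12, S:16, T:10, U:1, V:17, W:12, X:10 → nearest is U
(0, -7) — d to each: R:10, S:14, T:8, U:8, V:15, W:6, X:2 → nearest is X
(-4, 5) — d to each: R:3, S:4, T:4, U:13, V:11, W:6, X:11 → nearest is R
3 of the 6 points have U as nearest.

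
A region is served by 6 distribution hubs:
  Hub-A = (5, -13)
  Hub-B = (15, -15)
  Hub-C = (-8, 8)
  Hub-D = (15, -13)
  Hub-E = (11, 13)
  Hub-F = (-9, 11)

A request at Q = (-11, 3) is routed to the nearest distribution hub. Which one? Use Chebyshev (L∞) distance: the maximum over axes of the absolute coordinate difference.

Hub-C

d(Q, Hub-A) = max(16, 16) = 16
d(Q, Hub-B) = max(26, 18) = 26
d(Q, Hub-C) = max(3, 5) = 5
d(Q, Hub-D) = max(26, 16) = 26
d(Q, Hub-E) = max(22, 10) = 22
d(Q, Hub-F) = max(2, 8) = 8
Hub-C is nearest.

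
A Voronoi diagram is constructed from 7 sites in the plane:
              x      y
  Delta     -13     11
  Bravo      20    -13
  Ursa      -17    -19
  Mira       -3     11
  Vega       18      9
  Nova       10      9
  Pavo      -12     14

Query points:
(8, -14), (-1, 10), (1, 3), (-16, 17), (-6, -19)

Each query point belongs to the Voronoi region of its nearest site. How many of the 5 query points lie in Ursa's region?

(8, -14) — d² to each: Delta:1066, Bravo:145, Ursa:650, Mira:746, Vega:629, Nova:533, Pavo:1184 → nearest is Bravo
(-1, 10) — d² to each: Delta:145, Bravo:970, Ursa:1097, Mira:5, Vega:362, Nova:122, Pavo:137 → nearest is Mira
(1, 3) — d² to each: Delta:260, Bravo:617, Ursa:808, Mira:80, Vega:325, Nova:117, Pavo:290 → nearest is Mira
(-16, 17) — d² to each: Delta:45, Bravo:2196, Ursa:1297, Mira:205, Vega:1220, Nova:740, Pavo:25 → nearest is Pavo
(-6, -19) — d² to each: Delta:949, Bravo:712, Ursa:121, Mira:909, Vega:1360, Nova:1040, Pavo:1125 → nearest is Ursa
1 of the 5 points has Ursa as nearest.

1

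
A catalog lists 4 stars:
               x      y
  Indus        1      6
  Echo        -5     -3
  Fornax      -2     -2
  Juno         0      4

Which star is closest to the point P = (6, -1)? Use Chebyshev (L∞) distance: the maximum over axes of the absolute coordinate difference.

Juno

d(P, Indus) = max(5, 7) = 7
d(P, Echo) = max(11, 2) = 11
d(P, Fornax) = max(8, 1) = 8
d(P, Juno) = max(6, 5) = 6
Juno is nearest.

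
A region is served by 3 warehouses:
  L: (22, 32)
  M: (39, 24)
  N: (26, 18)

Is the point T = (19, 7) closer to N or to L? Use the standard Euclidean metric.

Compare squared distances:
|TN|² = (19−26)² + (7−18)² = 49 + 121 = 170
|TL|² = (19−22)² + (7−32)² = 9 + 625 = 634
170 < 634, so N is closer.

N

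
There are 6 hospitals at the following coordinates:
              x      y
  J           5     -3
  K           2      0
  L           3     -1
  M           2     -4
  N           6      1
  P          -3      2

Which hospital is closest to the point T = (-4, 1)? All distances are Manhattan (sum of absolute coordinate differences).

d(T,J) = 9 + 4 = 13
d(T,K) = 6 + 1 = 7
d(T,L) = 7 + 2 = 9
d(T,M) = 6 + 5 = 11
d(T,N) = 10 + 0 = 10
d(T,P) = 1 + 1 = 2
The smallest is to P, so T lies in the Voronoi region of P.

P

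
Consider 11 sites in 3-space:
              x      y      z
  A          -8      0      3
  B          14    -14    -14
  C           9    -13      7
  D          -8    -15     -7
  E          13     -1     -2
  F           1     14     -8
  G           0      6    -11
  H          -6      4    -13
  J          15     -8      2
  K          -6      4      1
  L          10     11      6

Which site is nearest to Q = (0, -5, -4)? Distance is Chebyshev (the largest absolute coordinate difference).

A

d(Q,A) = max(8, 5, 7) = 8
d(Q,B) = max(14, 9, 10) = 14
d(Q,C) = max(9, 8, 11) = 11
d(Q,D) = max(8, 10, 3) = 10
d(Q,E) = max(13, 4, 2) = 13
d(Q,F) = max(1, 19, 4) = 19
d(Q,G) = max(0, 11, 7) = 11
d(Q,H) = max(6, 9, 9) = 9
d(Q,J) = max(15, 3, 6) = 15
d(Q,K) = max(6, 9, 5) = 9
d(Q,L) = max(10, 16, 10) = 16
Minimum is at A.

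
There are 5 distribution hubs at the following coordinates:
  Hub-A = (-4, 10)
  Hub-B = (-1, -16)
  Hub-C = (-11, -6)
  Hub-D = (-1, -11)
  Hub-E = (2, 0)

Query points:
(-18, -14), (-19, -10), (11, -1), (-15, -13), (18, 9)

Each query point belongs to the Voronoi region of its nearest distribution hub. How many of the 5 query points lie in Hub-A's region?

(-18, -14) — d² to each: Hub-A:772, Hub-B:293, Hub-C:113, Hub-D:298, Hub-E:596 → nearest is Hub-C
(-19, -10) — d² to each: Hub-A:625, Hub-B:360, Hub-C:80, Hub-D:325, Hub-E:541 → nearest is Hub-C
(11, -1) — d² to each: Hub-A:346, Hub-B:369, Hub-C:509, Hub-D:244, Hub-E:82 → nearest is Hub-E
(-15, -13) — d² to each: Hub-A:650, Hub-B:205, Hub-C:65, Hub-D:200, Hub-E:458 → nearest is Hub-C
(18, 9) — d² to each: Hub-A:485, Hub-B:986, Hub-C:1066, Hub-D:761, Hub-E:337 → nearest is Hub-E
0 of the 5 points have Hub-A as nearest.

0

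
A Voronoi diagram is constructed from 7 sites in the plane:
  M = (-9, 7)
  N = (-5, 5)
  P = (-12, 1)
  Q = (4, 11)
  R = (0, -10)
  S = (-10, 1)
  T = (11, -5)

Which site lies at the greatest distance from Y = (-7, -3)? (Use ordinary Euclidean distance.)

Squared Euclidean distances:
|YM|² = 4 + 100 = 104
|YN|² = 4 + 64 = 68
|YP|² = 25 + 16 = 41
|YQ|² = 121 + 196 = 317
|YR|² = 49 + 49 = 98
|YS|² = 9 + 16 = 25
|YT|² = 324 + 4 = 328
The largest is to T.

T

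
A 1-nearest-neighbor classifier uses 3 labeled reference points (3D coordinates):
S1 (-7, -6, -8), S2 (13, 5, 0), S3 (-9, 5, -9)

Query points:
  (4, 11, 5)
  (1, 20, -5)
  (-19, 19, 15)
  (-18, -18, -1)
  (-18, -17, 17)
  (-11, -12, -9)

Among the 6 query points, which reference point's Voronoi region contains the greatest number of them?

(4, 11, 5) — d² to each: S1:579, S2:142, S3:401 → nearest is S2
(1, 20, -5) — d² to each: S1:749, S2:394, S3:341 → nearest is S3
(-19, 19, 15) — d² to each: S1:1298, S2:1445, S3:872 → nearest is S3
(-18, -18, -1) — d² to each: S1:314, S2:1491, S3:674 → nearest is S1
(-18, -17, 17) — d² to each: S1:867, S2:1734, S3:1241 → nearest is S1
(-11, -12, -9) — d² to each: S1:53, S2:946, S3:293 → nearest is S1
Tally — S1:3, S2:1, S3:2. S1 captures the most (3).

S1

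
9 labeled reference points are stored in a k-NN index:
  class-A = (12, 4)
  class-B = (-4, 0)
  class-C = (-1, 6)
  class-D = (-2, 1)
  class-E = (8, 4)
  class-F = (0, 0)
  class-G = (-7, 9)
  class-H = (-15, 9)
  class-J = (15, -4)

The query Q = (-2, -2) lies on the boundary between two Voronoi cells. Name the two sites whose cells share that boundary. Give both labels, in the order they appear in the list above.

class-B and class-F

Squared distances from Q to each site:
d²(Q, class-A) = (-2−12)² + (-2−4)² = 196 + 36 = 232
d²(Q, class-B) = (-2−(-4))² + (-2−0)² = 4 + 4 = 8
d²(Q, class-C) = (-2−(-1))² + (-2−6)² = 1 + 64 = 65
d²(Q, class-D) = (-2−(-2))² + (-2−1)² = 0 + 9 = 9
d²(Q, class-E) = (-2−8)² + (-2−4)² = 100 + 36 = 136
d²(Q, class-F) = (-2−0)² + (-2−0)² = 4 + 4 = 8
d²(Q, class-G) = (-2−(-7))² + (-2−9)² = 25 + 121 = 146
d²(Q, class-H) = (-2−(-15))² + (-2−9)² = 169 + 121 = 290
d²(Q, class-J) = (-2−15)² + (-2−(-4))² = 289 + 4 = 293
Q is equidistant from class-B and class-F (both at squared distance 8), and every other site is strictly farther — so Q lies on the class-B–class-F Voronoi edge.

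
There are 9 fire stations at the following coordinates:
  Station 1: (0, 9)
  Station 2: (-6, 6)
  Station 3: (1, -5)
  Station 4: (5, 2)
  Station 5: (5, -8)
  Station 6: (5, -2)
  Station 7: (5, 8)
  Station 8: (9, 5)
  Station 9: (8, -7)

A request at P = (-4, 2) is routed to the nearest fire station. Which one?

Squared Euclidean distances:
d²(P, Station 1) = (-4−0)² + (2−9)² = 16 + 49 = 65
d²(P, Station 2) = (-4−(-6))² + (2−6)² = 4 + 16 = 20
d²(P, Station 3) = (-4−1)² + (2−(-5))² = 25 + 49 = 74
d²(P, Station 4) = (-4−5)² + (2−2)² = 81 + 0 = 81
d²(P, Station 5) = (-4−5)² + (2−(-8))² = 81 + 100 = 181
d²(P, Station 6) = (-4−5)² + (2−(-2))² = 81 + 16 = 97
d²(P, Station 7) = (-4−5)² + (2−8)² = 81 + 36 = 117
d²(P, Station 8) = (-4−9)² + (2−5)² = 169 + 9 = 178
d²(P, Station 9) = (-4−8)² + (2−(-7))² = 144 + 81 = 225
Station 2 is nearest.

Station 2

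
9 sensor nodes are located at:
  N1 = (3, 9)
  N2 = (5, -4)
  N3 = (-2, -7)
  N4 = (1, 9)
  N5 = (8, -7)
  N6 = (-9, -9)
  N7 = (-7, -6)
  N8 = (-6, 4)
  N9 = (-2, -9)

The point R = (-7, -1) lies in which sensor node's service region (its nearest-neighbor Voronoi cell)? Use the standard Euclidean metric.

Since √ is increasing, it suffices to compare squared distances:
|RN1|² = (-7−3)² + (-1−9)² = 100 + 100 = 200
|RN2|² = (-7−5)² + (-1−(-4))² = 144 + 9 = 153
|RN3|² = (-7−(-2))² + (-1−(-7))² = 25 + 36 = 61
|RN4|² = (-7−1)² + (-1−9)² = 64 + 100 = 164
|RN5|² = (-7−8)² + (-1−(-7))² = 225 + 36 = 261
|RN6|² = (-7−(-9))² + (-1−(-9))² = 4 + 64 = 68
|RN7|² = (-7−(-7))² + (-1−(-6))² = 0 + 25 = 25
|RN8|² = (-7−(-6))² + (-1−4)² = 1 + 25 = 26
|RN9|² = (-7−(-2))² + (-1−(-9))² = 25 + 64 = 89
N7 is nearest.

N7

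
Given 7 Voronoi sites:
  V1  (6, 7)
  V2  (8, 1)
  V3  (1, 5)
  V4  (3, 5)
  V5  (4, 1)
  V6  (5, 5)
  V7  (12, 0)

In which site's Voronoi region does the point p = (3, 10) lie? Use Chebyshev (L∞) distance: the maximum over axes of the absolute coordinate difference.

V1

d(p,V1) = max(3, 3) = 3
d(p,V2) = max(5, 9) = 9
d(p,V3) = max(2, 5) = 5
d(p,V4) = max(0, 5) = 5
d(p,V5) = max(1, 9) = 9
d(p,V6) = max(2, 5) = 5
d(p,V7) = max(9, 10) = 10
The smallest is to V1, so p lies in the Voronoi region of V1.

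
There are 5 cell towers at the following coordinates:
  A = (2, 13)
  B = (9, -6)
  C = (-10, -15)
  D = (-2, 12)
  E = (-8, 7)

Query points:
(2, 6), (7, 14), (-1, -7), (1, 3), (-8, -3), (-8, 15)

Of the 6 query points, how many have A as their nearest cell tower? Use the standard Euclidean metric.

2

(2, 6) — d² to each: A:49, B:193, C:585, D:52, E:101 → nearest is A
(7, 14) — d² to each: A:26, B:404, C:1130, D:85, E:274 → nearest is A
(-1, -7) — d² to each: A:409, B:101, C:145, D:362, E:245 → nearest is B
(1, 3) — d² to each: A:101, B:145, C:445, D:90, E:97 → nearest is D
(-8, -3) — d² to each: A:356, B:298, C:148, D:261, E:100 → nearest is E
(-8, 15) — d² to each: A:104, B:730, C:904, D:45, E:64 → nearest is D
2 of the 6 points have A as nearest.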